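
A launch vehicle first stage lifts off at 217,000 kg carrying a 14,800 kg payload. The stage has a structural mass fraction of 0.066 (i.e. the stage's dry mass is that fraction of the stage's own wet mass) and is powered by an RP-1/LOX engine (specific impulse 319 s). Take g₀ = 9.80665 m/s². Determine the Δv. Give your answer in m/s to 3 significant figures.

Δv ≈ 6390 m/s

Stage wet mass = m₀ − payload = 217,000 − 14,800 = 202,200 kg.
Stage dry mass = ε × stage wet mass = 0.066 × 202,200 = 13,345.2 kg.
Burnout mass m_f = stage dry + payload = 13,345.2 + 14,800 = 28,145.2 kg.
v_e = Isp · g₀ = 319 × 9.80665 = 3128.3 m/s.
By the Tsiolkovsky rocket equation, Δv = v_e · ln(217,000/28,145.2) = 3128.3 × ln(7.71) = 3128.3 × 2.0425 ≈ 6390 m/s.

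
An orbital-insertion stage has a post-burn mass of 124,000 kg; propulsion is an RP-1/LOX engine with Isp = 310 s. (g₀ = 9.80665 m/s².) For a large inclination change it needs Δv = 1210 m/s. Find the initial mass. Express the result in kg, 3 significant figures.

v_e = Isp · g₀ = 310 × 9.80665 = 3040.1 m/s.
m₀/m_f = exp(Δv / v_e) = exp(1210 / 3040.1) = exp(0.3980) = 1.4889.
m₀ = m_f × 1.4889 = 124,000 × 1.4889 = 184,624 kg.

initial mass ≈ 185000 kg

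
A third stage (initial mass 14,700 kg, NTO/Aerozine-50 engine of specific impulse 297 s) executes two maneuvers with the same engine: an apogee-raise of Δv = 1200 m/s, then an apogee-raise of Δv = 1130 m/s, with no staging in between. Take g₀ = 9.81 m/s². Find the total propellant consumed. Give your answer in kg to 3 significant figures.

total propellant consumed ≈ 8090 kg

v_e = Isp · g₀ = 297 × 9.81 = 2913.6 m/s.
After the first burn: m = 14700 × exp(−1200/2913.6) = 14700 × 0.66241 = 9,737.43 kg.
After the second burn: m = 9,737.43 × exp(−1130/2913.6) = 9,737.43 × 0.67852 = 6,607.04 kg.
Total propellant = m₀ − m_final = 14700 − 6,607.04 = 8,092.96 kg.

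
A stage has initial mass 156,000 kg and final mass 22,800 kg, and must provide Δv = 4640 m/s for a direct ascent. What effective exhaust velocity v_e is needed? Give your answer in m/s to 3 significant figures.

v_e ≈ 2410 m/s

ln(m₀/m_f) = ln(156000/22800) = ln(6.842) = 1.9231.
v_e = Δv / ln(m₀/m_f) = 4640 / 1.9231 = 2412.8 m/s.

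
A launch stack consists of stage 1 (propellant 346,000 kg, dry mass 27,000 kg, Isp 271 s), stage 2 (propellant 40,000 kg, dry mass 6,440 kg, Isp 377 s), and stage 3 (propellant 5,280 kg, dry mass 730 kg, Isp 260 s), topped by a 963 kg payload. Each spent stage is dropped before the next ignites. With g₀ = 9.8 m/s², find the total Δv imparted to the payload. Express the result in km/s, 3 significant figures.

Ignition mass of stage 1 = 346,000+27,000 + 40,000+6,440 + 5,280+730 + 963 = 426,413 kg.
Stage 1: m₀ = 426,413 kg, m_f = 426,413 − 346,000 = 80,413 kg; Δv = 271×9.8×ln(5.303) = 2655.8×1.6682 ≈ 4430 m/s.
Stage 2: m₀ = 53,413 kg, m_f = 53,413 − 40,000 = 13,413 kg; Δv = 377×9.8×ln(3.982) = 3694.6×1.3818 ≈ 5105 m/s.
Stage 3: m₀ = 6,973 kg, m_f = 6,973 − 5,280 = 1,693 kg; Δv = 260×9.8×ln(4.119) = 2548.0×1.4155 ≈ 3607 m/s.
Total Δv = 4430 + 5105 + 3607 = 13142 m/s.

Δv ≈ 13.1 km/s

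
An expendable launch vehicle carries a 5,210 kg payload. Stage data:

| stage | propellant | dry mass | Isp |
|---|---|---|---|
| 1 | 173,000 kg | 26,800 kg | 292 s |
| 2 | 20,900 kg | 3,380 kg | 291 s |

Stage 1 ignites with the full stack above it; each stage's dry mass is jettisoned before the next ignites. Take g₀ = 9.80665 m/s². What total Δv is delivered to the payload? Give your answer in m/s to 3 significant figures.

Ignition mass of stage 1 = 173,000+26,800 + 20,900+3,380 + 5,210 = 229,290 kg.
Stage 1: m₀ = 229,290 kg, m_f = 229,290 − 173,000 = 56,290 kg; Δv = 292×9.80665×ln(4.073) = 2863.5×1.4045 ≈ 4022 m/s.
Stage 2: m₀ = 29,490 kg, m_f = 29,490 − 20,900 = 8,590 kg; Δv = 291×9.80665×ln(3.433) = 2853.7×1.2335 ≈ 3520 m/s.
Total Δv = 4022 + 3520 = 7542 m/s.

Δv ≈ 7540 m/s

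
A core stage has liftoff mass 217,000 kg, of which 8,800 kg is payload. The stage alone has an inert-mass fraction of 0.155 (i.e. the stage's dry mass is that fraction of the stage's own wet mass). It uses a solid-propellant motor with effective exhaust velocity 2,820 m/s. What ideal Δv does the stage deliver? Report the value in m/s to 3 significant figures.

Δv ≈ 4690 m/s

Stage wet mass = m₀ − payload = 217,000 − 8,800 = 208,200 kg.
Stage dry mass = ε × stage wet mass = 0.155 × 208,200 = 32,271 kg.
Burnout mass m_f = stage dry + payload = 32,271 + 8,800 = 41,071 kg.
Δv = v_e · ln(217,000/41,071) = 2820.0 × ln(5.284) = 2820.0 × 1.6646 ≈ 4694 m/s.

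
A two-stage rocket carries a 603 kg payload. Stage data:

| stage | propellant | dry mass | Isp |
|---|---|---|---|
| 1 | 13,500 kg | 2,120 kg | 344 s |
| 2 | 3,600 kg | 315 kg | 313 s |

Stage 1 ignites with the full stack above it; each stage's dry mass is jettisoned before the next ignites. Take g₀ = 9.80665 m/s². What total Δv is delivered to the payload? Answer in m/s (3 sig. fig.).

Ignition mass of stage 1 = 13,500+2,120 + 3,600+315 + 603 = 20,138 kg.
Stage 1: m₀ = 20,138 kg, m_f = 20,138 − 13,500 = 6,638 kg; Δv = 344×9.80665×ln(3.034) = 3373.5×1.1098 ≈ 3744 m/s.
Stage 2: m₀ = 4,518 kg, m_f = 4,518 − 3,600 = 918 kg; Δv = 313×9.80665×ln(4.922) = 3069.5×1.5936 ≈ 4892 m/s.
Total Δv = 3744 + 4892 = 8636 m/s.

Δv ≈ 8640 m/s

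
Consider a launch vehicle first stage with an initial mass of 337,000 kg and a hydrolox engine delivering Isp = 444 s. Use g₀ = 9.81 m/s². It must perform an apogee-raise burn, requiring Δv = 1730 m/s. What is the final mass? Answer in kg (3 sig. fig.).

final mass ≈ 227000 kg

v_e = Isp · g₀ = 444 × 9.81 = 4355.6 m/s.
Using Δv = v_e ln(m₀/m_f): m₀/m_f = exp(Δv / v_e) = exp(1730 / 4355.6) = exp(0.3972) = 1.4876.
m_f = m₀ / 1.4876 = 337,000 / 1.4876 = 226,539 kg.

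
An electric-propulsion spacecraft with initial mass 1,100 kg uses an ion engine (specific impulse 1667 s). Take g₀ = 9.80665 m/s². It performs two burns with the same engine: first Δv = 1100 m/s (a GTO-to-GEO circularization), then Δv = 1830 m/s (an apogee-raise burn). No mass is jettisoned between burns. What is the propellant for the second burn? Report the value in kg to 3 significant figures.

propellant for the second burn ≈ 109 kg

v_e = Isp · g₀ = 1667 × 9.80665 = 16347.7 m/s.
After the first burn: m = 1100 × exp(−1100/16347.7) = 1100 × 0.93493 = 1,028.42 kg.
After the second burn: m = 1,028.42 × exp(−1830/16347.7) = 1,028.42 × 0.89410 = 919.51 kg.
Second-burn propellant = 1,028.42 − 919.51 = 108.91 kg.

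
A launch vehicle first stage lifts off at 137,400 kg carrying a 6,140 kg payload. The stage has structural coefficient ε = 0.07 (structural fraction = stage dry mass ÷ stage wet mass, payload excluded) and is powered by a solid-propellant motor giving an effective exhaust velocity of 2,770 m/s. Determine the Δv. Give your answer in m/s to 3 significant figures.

Stage wet mass = m₀ − payload = 137,400 − 6,140 = 131,260 kg.
Stage dry mass = ε × stage wet mass = 0.07 × 131,260 = 9,188.2 kg.
Burnout mass m_f = stage dry + payload = 9,188.2 + 6,140 = 15,328.2 kg.
Rocket equation: Δv = v_e · ln(137,400/15,328.2) = 2770.0 × ln(8.964) = 2770.0 × 2.1932 ≈ 6075 m/s.

Δv ≈ 6080 m/s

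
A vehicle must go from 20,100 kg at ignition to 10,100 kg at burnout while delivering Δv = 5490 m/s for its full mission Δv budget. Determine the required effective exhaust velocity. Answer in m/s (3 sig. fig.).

ln(m₀/m_f) = ln(20100/10100) = ln(1.99) = 0.6882.
v_e = Δv / ln(m₀/m_f) = 5490 / 0.6882 = 7977.5 m/s.

v_e ≈ 7980 m/s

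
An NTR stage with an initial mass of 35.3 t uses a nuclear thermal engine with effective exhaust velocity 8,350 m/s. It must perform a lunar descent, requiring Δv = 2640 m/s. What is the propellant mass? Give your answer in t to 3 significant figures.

From the ideal rocket equation, m₀/m_f = exp(Δv / v_e) = exp(2640 / 8350.0) = exp(0.3162) = 1.3719.
m_f = 35.3 / 1.3719 = 25.7307 t, so propellant = m₀ − m_f = 35.3 − 25.7307 = 9.5693 t.

propellant mass ≈ 9.57 t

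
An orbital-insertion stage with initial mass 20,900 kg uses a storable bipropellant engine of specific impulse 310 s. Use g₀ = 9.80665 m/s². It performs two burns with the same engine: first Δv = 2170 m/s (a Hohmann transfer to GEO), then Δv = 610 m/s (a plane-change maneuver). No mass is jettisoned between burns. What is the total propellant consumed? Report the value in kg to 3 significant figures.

v_e = Isp · g₀ = 310 × 9.80665 = 3040.1 m/s.
After the first burn: m = 20900 × exp(−2170/3040.1) = 20900 × 0.48978 = 10,236.4 kg.
After the second burn: m = 10,236.4 × exp(−610/3040.1) = 10,236.4 × 0.81820 = 8,375.42 kg.
Total propellant = m₀ − m_final = 20900 − 8,375.42 = 12,524.58 kg.

total propellant consumed ≈ 12500 kg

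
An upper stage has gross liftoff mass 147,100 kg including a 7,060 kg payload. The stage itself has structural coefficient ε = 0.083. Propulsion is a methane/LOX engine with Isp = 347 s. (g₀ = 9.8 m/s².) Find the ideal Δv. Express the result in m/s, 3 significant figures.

Stage wet mass = m₀ − payload = 147,100 − 7,060 = 140,040 kg.
Stage dry mass = ε × stage wet mass = 0.083 × 140,040 = 11,623.3 kg.
Burnout mass m_f = stage dry + payload = 11,623.3 + 7,060 = 18,683.3 kg.
v_e = Isp · g₀ = 347 × 9.8 = 3400.6 m/s.
Rocket equation: Δv = v_e · ln(147,100/18,683.3) = 3400.6 × ln(7.873) = 3400.6 × 2.0635 ≈ 7017 m/s.

Δv ≈ 7020 m/s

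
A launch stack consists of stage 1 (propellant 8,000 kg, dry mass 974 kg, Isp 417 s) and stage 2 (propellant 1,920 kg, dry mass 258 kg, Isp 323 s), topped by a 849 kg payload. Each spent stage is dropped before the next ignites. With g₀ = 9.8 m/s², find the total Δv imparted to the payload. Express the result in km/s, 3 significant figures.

Ignition mass of stage 1 = 8,000+974 + 1,920+258 + 849 = 12,001 kg.
Stage 1: m₀ = 12,001 kg, m_f = 12,001 − 8,000 = 4,001 kg; Δv = 417×9.8×ln(3) = 4086.6×1.0984 ≈ 4489 m/s.
Stage 2: m₀ = 3,027 kg, m_f = 3,027 − 1,920 = 1,107 kg; Δv = 323×9.8×ln(2.734) = 3165.4×1.0059 ≈ 3184 m/s.
Total Δv = 4489 + 3184 = 7673 m/s.

Δv ≈ 7.67 km/s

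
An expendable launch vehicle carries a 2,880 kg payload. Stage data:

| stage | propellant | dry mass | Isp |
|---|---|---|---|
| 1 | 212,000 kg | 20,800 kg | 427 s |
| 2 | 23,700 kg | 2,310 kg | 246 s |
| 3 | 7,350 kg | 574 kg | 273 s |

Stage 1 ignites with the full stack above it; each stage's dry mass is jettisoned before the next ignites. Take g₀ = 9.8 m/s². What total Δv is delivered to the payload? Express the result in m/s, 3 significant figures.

Δv ≈ 12000 m/s

Ignition mass of stage 1 = 212,000+20,800 + 23,700+2,310 + 7,350+574 + 2,880 = 269,614 kg.
Stage 1: m₀ = 269,614 kg, m_f = 269,614 − 212,000 = 57,614 kg; Δv = 427×9.8×ln(4.68) = 4184.6×1.5432 ≈ 6458 m/s.
Stage 2: m₀ = 36,814 kg, m_f = 36,814 − 23,700 = 13,114 kg; Δv = 246×9.8×ln(2.807) = 2410.8×1.0322 ≈ 2488 m/s.
Stage 3: m₀ = 10,804 kg, m_f = 10,804 − 7,350 = 3,454 kg; Δv = 273×9.8×ln(3.128) = 2675.4×1.1404 ≈ 3051 m/s.
Total Δv = 6458 + 2488 + 3051 = 11997 m/s.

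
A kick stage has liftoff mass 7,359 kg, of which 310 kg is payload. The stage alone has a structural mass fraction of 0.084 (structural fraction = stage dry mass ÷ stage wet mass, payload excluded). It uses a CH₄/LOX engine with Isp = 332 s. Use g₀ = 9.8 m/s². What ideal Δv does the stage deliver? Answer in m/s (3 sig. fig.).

Δv ≈ 6830 m/s

Stage wet mass = m₀ − payload = 7,359 − 310 = 7,049 kg.
Stage dry mass = ε × stage wet mass = 0.084 × 7,049 = 592.116 kg.
Burnout mass m_f = stage dry + payload = 592.116 + 310 = 902.116 kg.
v_e = Isp · g₀ = 332 × 9.8 = 3253.6 m/s.
Using Δv = v_e ln(m₀/m_f): Δv = v_e · ln(7,359/902.116) = 3253.6 × ln(8.157) = 3253.6 × 2.0989 ≈ 6829 m/s.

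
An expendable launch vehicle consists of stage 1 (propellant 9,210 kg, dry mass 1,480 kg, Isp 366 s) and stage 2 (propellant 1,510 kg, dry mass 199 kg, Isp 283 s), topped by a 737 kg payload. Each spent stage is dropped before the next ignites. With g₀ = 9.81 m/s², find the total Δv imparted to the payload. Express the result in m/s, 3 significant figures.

Δv ≈ 7000 m/s

Ignition mass of stage 1 = 9,210+1,480 + 1,510+199 + 737 = 13,136 kg.
Stage 1: m₀ = 13,136 kg, m_f = 13,136 − 9,210 = 3,926 kg; Δv = 366×9.81×ln(3.346) = 3590.5×1.2077 ≈ 4336 m/s.
Stage 2: m₀ = 2,446 kg, m_f = 2,446 − 1,510 = 936 kg; Δv = 283×9.81×ln(2.613) = 2776.2×0.9606 ≈ 2667 m/s.
Total Δv = 4336 + 2667 = 7003 m/s.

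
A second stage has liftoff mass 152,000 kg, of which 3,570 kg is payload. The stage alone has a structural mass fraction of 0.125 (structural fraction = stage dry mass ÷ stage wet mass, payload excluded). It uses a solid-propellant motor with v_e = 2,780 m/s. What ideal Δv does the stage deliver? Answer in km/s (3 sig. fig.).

Stage wet mass = m₀ − payload = 152,000 − 3,570 = 148,430 kg.
Stage dry mass = ε × stage wet mass = 0.125 × 148,430 = 18,553.8 kg.
Burnout mass m_f = stage dry + payload = 18,553.8 + 3,570 = 22,123.8 kg.
By the Tsiolkovsky rocket equation, Δv = v_e · ln(152,000/22,123.8) = 2780.0 × ln(6.87) = 2780.0 × 1.9272 ≈ 5358 m/s.

Δv ≈ 5.36 km/s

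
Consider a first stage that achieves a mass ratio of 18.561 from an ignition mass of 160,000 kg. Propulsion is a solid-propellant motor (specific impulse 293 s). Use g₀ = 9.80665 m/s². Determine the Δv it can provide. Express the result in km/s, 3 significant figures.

v_e = Isp · g₀ = 293 × 9.80665 = 2873.3 m/s.
Using Δv = v_e ln(m₀/m_f): Δv = v_e · ln(18.561) = 2873.3 × 2.9211 ≈ 8393.2 m/s.

Δv ≈ 8.39 km/s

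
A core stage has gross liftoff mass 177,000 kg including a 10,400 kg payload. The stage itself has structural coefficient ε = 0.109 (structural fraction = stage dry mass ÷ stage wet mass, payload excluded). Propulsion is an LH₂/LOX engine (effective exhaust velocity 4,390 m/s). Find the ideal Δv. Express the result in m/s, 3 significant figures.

Δv ≈ 8010 m/s

Stage wet mass = m₀ − payload = 177,000 − 10,400 = 166,600 kg.
Stage dry mass = ε × stage wet mass = 0.109 × 166,600 = 18,159.4 kg.
Burnout mass m_f = stage dry + payload = 18,159.4 + 10,400 = 28,559.4 kg.
Rocket equation: Δv = v_e · ln(177,000/28,559.4) = 4390.0 × ln(6.198) = 4390.0 × 1.8242 ≈ 8008 m/s.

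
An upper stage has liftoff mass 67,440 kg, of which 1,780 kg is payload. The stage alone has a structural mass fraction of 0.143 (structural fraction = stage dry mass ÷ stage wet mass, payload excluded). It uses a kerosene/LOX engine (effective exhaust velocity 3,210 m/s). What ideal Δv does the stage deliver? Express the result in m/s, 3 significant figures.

Stage wet mass = m₀ − payload = 67,440 − 1,780 = 65,660 kg.
Stage dry mass = ε × stage wet mass = 0.143 × 65,660 = 9,389.38 kg.
Burnout mass m_f = stage dry + payload = 9,389.38 + 1,780 = 11,169.38 kg.
From the ideal rocket equation, Δv = v_e · ln(67,440/11,169.38) = 3210.0 × ln(6.038) = 3210.0 × 1.7981 ≈ 5772 m/s.

Δv ≈ 5770 m/s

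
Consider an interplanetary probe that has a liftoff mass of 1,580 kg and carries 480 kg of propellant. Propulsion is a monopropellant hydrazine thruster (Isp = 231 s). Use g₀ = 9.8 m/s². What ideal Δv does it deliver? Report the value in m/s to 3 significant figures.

v_e = Isp · g₀ = 231 × 9.8 = 2263.8 m/s.
m_f = m₀ − m_prop = 1,580 − 480 = 1,100 kg.
Rocket equation: Δv = v_e · ln(m₀/m_f) = 2263.8 × ln(1.436) = 2263.8 × 0.3621 ≈ 819.8 m/s.

Δv ≈ 820 m/s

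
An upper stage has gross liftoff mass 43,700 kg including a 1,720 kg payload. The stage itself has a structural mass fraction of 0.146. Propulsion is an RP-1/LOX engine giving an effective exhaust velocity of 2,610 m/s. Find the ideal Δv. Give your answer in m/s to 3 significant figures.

Stage wet mass = m₀ − payload = 43,700 − 1,720 = 41,980 kg.
Stage dry mass = ε × stage wet mass = 0.146 × 41,980 = 6,129.08 kg.
Burnout mass m_f = stage dry + payload = 6,129.08 + 1,720 = 7,849.08 kg.
Δv = v_e · ln(43,700/7,849.08) = 2610.0 × ln(5.568) = 2610.0 × 1.7170 ≈ 4481 m/s.

Δv ≈ 4480 m/s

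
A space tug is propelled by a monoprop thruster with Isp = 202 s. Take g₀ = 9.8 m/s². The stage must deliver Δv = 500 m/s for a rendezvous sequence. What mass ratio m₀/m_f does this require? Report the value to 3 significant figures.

v_e = Isp · g₀ = 202 × 9.8 = 1979.6 m/s.
m₀/m_f = exp(Δv / v_e) = exp(500 / 1979.6) = exp(0.2526) = 1.2873.

mass ratio ≈ 1.29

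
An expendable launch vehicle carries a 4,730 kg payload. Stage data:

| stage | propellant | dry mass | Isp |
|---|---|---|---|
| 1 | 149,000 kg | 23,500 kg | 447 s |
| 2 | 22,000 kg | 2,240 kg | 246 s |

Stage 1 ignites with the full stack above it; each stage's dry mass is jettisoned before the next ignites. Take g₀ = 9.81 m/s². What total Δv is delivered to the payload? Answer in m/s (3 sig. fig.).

Δv ≈ 9340 m/s

Ignition mass of stage 1 = 149,000+23,500 + 22,000+2,240 + 4,730 = 201,470 kg.
Stage 1: m₀ = 201,470 kg, m_f = 201,470 − 149,000 = 52,470 kg; Δv = 447×9.81×ln(3.84) = 4385.1×1.3454 ≈ 5900 m/s.
Stage 2: m₀ = 28,970 kg, m_f = 28,970 − 22,000 = 6,970 kg; Δv = 246×9.81×ln(4.156) = 2413.3×1.4246 ≈ 3438 m/s.
Total Δv = 5900 + 3438 = 9338 m/s.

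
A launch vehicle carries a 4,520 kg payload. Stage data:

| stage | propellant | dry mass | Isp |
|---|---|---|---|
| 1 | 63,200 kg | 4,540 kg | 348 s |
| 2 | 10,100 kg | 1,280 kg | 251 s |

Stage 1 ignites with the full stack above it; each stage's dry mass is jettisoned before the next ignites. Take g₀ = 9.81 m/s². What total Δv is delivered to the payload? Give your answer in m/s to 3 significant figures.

Ignition mass of stage 1 = 63,200+4,540 + 10,100+1,280 + 4,520 = 83,640 kg.
Stage 1: m₀ = 83,640 kg, m_f = 83,640 − 63,200 = 20,440 kg; Δv = 348×9.81×ln(4.092) = 3413.9×1.4090 ≈ 4810 m/s.
Stage 2: m₀ = 15,900 kg, m_f = 15,900 − 10,100 = 5,800 kg; Δv = 251×9.81×ln(2.741) = 2462.3×1.0085 ≈ 2483 m/s.
Total Δv = 4810 + 2483 = 7293 m/s.

Δv ≈ 7290 m/s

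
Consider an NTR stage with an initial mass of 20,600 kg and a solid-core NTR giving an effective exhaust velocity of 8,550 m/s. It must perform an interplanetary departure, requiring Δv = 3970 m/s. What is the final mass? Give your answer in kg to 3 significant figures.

m₀/m_f = exp(Δv / v_e) = exp(3970 / 8550.0) = exp(0.4643) = 1.5909.
m_f = m₀ / 1.5909 = 20,600 / 1.5909 = 12,948.6 kg.

final mass ≈ 12900 kg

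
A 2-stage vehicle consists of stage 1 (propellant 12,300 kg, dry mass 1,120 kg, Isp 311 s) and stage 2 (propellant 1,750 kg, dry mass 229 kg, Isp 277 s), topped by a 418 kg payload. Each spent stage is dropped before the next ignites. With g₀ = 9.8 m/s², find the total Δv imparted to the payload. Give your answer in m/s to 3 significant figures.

Ignition mass of stage 1 = 12,300+1,120 + 1,750+229 + 418 = 15,817 kg.
Stage 1: m₀ = 15,817 kg, m_f = 15,817 − 12,300 = 3,517 kg; Δv = 311×9.8×ln(4.497) = 3047.8×1.5035 ≈ 4582 m/s.
Stage 2: m₀ = 2,397 kg, m_f = 2,397 − 1,750 = 647 kg; Δv = 277×9.8×ln(3.705) = 2714.6×1.3096 ≈ 3555 m/s.
Total Δv = 4582 + 3555 = 8137 m/s.

Δv ≈ 8140 m/s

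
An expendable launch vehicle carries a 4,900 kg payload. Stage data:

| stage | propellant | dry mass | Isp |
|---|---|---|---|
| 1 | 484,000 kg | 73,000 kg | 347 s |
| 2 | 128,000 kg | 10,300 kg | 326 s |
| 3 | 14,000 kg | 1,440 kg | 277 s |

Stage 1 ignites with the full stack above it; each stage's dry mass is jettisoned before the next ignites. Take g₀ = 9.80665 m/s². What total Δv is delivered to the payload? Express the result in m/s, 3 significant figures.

Ignition mass of stage 1 = 484,000+73,000 + 128,000+10,300 + 14,000+1,440 + 4,900 = 715,640 kg.
Stage 1: m₀ = 715,640 kg, m_f = 715,640 − 484,000 = 231,640 kg; Δv = 347×9.80665×ln(3.089) = 3402.9×1.1280 ≈ 3838 m/s.
Stage 2: m₀ = 158,640 kg, m_f = 158,640 − 128,000 = 30,640 kg; Δv = 326×9.80665×ln(5.178) = 3197.0×1.6443 ≈ 5257 m/s.
Stage 3: m₀ = 20,340 kg, m_f = 20,340 − 14,000 = 6,340 kg; Δv = 277×9.80665×ln(3.208) = 2716.4×1.1657 ≈ 3167 m/s.
Total Δv = 3838 + 5257 + 3167 = 12262 m/s.

Δv ≈ 12300 m/s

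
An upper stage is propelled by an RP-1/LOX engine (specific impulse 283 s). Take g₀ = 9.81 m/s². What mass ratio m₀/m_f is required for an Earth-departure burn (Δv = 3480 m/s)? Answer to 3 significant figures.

mass ratio ≈ 3.50

v_e = Isp · g₀ = 283 × 9.81 = 2776.2 m/s.
Using Δv = v_e ln(m₀/m_f): m₀/m_f = exp(Δv / v_e) = exp(3480 / 2776.2) = exp(1.2535) = 3.5026.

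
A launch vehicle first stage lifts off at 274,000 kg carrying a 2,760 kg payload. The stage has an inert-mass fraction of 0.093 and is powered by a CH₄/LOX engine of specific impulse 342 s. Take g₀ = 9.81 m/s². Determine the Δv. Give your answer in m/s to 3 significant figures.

Stage wet mass = m₀ − payload = 274,000 − 2,760 = 271,240 kg.
Stage dry mass = ε × stage wet mass = 0.093 × 271,240 = 25,225.3 kg.
Burnout mass m_f = stage dry + payload = 25,225.3 + 2,760 = 27,985.3 kg.
v_e = Isp · g₀ = 342 × 9.81 = 3355.0 m/s.
Using Δv = v_e ln(m₀/m_f): Δv = v_e · ln(274,000/27,985.3) = 3355.0 × ln(9.791) = 3355.0 × 2.2814 ≈ 7654 m/s.

Δv ≈ 7650 m/s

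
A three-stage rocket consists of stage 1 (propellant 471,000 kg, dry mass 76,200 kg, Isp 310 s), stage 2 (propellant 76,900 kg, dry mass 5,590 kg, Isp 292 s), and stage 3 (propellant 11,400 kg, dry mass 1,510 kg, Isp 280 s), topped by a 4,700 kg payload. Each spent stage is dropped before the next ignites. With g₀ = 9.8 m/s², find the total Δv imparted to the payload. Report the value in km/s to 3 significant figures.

Δv ≈ 11.0 km/s

Ignition mass of stage 1 = 471,000+76,200 + 76,900+5,590 + 11,400+1,510 + 4,700 = 647,300 kg.
Stage 1: m₀ = 647,300 kg, m_f = 647,300 − 471,000 = 176,300 kg; Δv = 310×9.8×ln(3.672) = 3038.0×1.3006 ≈ 3951 m/s.
Stage 2: m₀ = 100,100 kg, m_f = 100,100 − 76,900 = 23,200 kg; Δv = 292×9.8×ln(4.315) = 2861.6×1.4620 ≈ 4184 m/s.
Stage 3: m₀ = 17,610 kg, m_f = 17,610 − 11,400 = 6,210 kg; Δv = 280×9.8×ln(2.836) = 2744.0×1.0423 ≈ 2860 m/s.
Total Δv = 3951 + 4184 + 2860 = 10995 m/s.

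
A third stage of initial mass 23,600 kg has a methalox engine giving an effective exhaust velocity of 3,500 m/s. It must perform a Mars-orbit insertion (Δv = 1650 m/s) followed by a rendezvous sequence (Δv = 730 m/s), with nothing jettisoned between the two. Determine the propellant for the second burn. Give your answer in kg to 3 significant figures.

propellant for the second burn ≈ 2770 kg

After the first burn: m = 23600 × exp(−1650/3500.0) = 23600 × 0.62411 = 14,729 kg.
After the second burn: m = 14,729 × exp(−730/3500.0) = 14,729 × 0.81174 = 11,956.1 kg.
Second-burn propellant = 14,729 − 11,956.1 = 2,772.9 kg.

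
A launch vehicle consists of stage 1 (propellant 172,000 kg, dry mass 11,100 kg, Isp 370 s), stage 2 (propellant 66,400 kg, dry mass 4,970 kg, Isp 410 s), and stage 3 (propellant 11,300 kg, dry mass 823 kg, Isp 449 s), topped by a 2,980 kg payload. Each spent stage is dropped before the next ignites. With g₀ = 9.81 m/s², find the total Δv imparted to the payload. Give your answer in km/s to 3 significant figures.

Ignition mass of stage 1 = 172,000+11,100 + 66,400+4,970 + 11,300+823 + 2,980 = 269,573 kg.
Stage 1: m₀ = 269,573 kg, m_f = 269,573 − 172,000 = 97,573 kg; Δv = 370×9.81×ln(2.763) = 3629.7×1.0162 ≈ 3689 m/s.
Stage 2: m₀ = 86,473 kg, m_f = 86,473 − 66,400 = 20,073 kg; Δv = 410×9.81×ln(4.308) = 4022.1×1.4605 ≈ 5874 m/s.
Stage 3: m₀ = 15,103 kg, m_f = 15,103 − 11,300 = 3,803 kg; Δv = 449×9.81×ln(3.971) = 4404.7×1.3791 ≈ 6075 m/s.
Total Δv = 3689 + 5874 + 6075 = 15638 m/s.

Δv ≈ 15.6 km/s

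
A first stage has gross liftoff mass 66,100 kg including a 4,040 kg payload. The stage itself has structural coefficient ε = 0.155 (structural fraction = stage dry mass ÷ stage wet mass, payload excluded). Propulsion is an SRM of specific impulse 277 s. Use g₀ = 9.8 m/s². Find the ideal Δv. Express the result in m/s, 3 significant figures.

Δv ≈ 4280 m/s

Stage wet mass = m₀ − payload = 66,100 − 4,040 = 62,060 kg.
Stage dry mass = ε × stage wet mass = 0.155 × 62,060 = 9,619.3 kg.
Burnout mass m_f = stage dry + payload = 9,619.3 + 4,040 = 13,659.3 kg.
v_e = Isp · g₀ = 277 × 9.8 = 2714.6 m/s.
From the ideal rocket equation, Δv = v_e · ln(66,100/13,659.3) = 2714.6 × ln(4.839) = 2714.6 × 1.5767 ≈ 4280 m/s.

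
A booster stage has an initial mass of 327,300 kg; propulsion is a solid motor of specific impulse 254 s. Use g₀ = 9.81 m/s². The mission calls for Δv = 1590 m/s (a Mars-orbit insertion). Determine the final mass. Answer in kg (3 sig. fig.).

final mass ≈ 173000 kg

v_e = Isp · g₀ = 254 × 9.81 = 2491.7 m/s.
By the Tsiolkovsky rocket equation, m₀/m_f = exp(Δv / v_e) = exp(1590 / 2491.7) = exp(0.6381) = 1.8929.
m_f = m₀ / 1.8929 = 327,300 / 1.8929 = 172,909 kg.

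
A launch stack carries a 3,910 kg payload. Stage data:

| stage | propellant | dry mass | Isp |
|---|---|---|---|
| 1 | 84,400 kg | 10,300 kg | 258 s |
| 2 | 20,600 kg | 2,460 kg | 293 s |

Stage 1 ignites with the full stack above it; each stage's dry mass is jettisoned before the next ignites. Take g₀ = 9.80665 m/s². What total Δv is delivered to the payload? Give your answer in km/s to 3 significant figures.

Ignition mass of stage 1 = 84,400+10,300 + 20,600+2,460 + 3,910 = 121,670 kg.
Stage 1: m₀ = 121,670 kg, m_f = 121,670 − 84,400 = 37,270 kg; Δv = 258×9.80665×ln(3.265) = 2530.1×1.1831 ≈ 2993 m/s.
Stage 2: m₀ = 26,970 kg, m_f = 26,970 − 20,600 = 6,370 kg; Δv = 293×9.80665×ln(4.234) = 2873.3×1.4431 ≈ 4147 m/s.
Total Δv = 2993 + 4147 = 7140 m/s.

Δv ≈ 7.14 km/s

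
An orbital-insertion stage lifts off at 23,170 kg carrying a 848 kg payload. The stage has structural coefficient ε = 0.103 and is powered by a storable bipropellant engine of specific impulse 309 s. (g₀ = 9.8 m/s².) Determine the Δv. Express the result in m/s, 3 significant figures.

Stage wet mass = m₀ − payload = 23,170 − 848 = 22,322 kg.
Stage dry mass = ε × stage wet mass = 0.103 × 22,322 = 2,299.17 kg.
Burnout mass m_f = stage dry + payload = 2,299.17 + 848 = 3,147.17 kg.
v_e = Isp · g₀ = 309 × 9.8 = 3028.2 m/s.
Δv = v_e · ln(23,170/3,147.17) = 3028.2 × ln(7.362) = 3028.2 × 1.9964 ≈ 6045 m/s.

Δv ≈ 6050 m/s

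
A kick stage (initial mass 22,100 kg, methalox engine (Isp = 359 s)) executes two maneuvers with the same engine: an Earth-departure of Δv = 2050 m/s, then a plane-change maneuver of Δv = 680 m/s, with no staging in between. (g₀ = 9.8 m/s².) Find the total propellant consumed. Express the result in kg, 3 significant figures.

total propellant consumed ≈ 11900 kg

v_e = Isp · g₀ = 359 × 9.8 = 3518.2 m/s.
After the first burn: m = 22100 × exp(−2050/3518.2) = 22100 × 0.55840 = 12,340.6 kg.
After the second burn: m = 12,340.6 × exp(−680/3518.2) = 12,340.6 × 0.82425 = 10,171.7 kg.
Total propellant = m₀ − m_final = 22100 − 10,171.7 = 11,928.3 kg.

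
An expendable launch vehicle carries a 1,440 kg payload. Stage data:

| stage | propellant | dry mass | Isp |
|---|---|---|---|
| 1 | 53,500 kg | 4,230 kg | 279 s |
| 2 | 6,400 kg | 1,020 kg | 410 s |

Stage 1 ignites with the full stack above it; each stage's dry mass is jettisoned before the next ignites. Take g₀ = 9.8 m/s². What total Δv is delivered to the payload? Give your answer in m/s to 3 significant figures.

Ignition mass of stage 1 = 53,500+4,230 + 6,400+1,020 + 1,440 = 66,590 kg.
Stage 1: m₀ = 66,590 kg, m_f = 66,590 − 53,500 = 13,090 kg; Δv = 279×9.8×ln(5.087) = 2734.2×1.6267 ≈ 4448 m/s.
Stage 2: m₀ = 8,860 kg, m_f = 8,860 − 6,400 = 2,460 kg; Δv = 410×9.8×ln(3.602) = 4018.0×1.2814 ≈ 5149 m/s.
Total Δv = 4448 + 5149 = 9597 m/s.

Δv ≈ 9600 m/s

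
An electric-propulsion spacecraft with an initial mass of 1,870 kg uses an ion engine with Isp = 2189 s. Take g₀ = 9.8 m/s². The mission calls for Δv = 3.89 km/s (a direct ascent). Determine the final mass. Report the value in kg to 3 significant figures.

final mass ≈ 1560 kg

v_e = Isp · g₀ = 2189 × 9.8 = 21452.2 m/s.
m₀/m_f = exp(Δv / v_e) = exp(3890 / 21452.2) = exp(0.1813) = 1.1988.
m_f = m₀ / 1.1988 = 1,870 / 1.1988 = 1,559.89 kg.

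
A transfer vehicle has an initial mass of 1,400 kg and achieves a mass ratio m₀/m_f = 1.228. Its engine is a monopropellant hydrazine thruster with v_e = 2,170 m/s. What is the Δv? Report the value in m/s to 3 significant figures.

From the ideal rocket equation, Δv = v_e · ln(1.228) = 2170.0 × 0.2054 ≈ 445.7 m/s.

Δv ≈ 446 m/s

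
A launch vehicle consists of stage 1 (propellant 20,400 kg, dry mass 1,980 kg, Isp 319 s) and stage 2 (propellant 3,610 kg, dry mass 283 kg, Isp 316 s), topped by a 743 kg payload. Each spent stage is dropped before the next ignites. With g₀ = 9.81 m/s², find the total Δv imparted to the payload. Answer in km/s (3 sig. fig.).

Ignition mass of stage 1 = 20,400+1,980 + 3,610+283 + 743 = 27,016 kg.
Stage 1: m₀ = 27,016 kg, m_f = 27,016 − 20,400 = 6,616 kg; Δv = 319×9.81×ln(4.083) = 3129.4×1.4069 ≈ 4403 m/s.
Stage 2: m₀ = 4,636 kg, m_f = 4,636 − 3,610 = 1,026 kg; Δv = 316×9.81×ln(4.519) = 3100.0×1.5082 ≈ 4675 m/s.
Total Δv = 4403 + 4675 = 9078 m/s.

Δv ≈ 9.08 km/s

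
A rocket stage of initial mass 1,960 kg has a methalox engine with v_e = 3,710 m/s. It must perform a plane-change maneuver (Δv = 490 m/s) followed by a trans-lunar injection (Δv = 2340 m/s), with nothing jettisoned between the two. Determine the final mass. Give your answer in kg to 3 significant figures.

After the first burn: m = 1960 × exp(−490/3710.0) = 1960 × 0.87627 = 1,717.49 kg.
After the second burn: m = 1,717.49 × exp(−2340/3710.0) = 1,717.49 × 0.53220 = 914.048 kg.

final mass ≈ 914 kg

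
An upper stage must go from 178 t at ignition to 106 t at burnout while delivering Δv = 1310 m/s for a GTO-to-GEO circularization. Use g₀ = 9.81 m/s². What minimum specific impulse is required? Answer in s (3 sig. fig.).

ln(m₀/m_f) = ln(178000/106000) = ln(1.679) = 0.5183.
v_e = Δv / ln(m₀/m_f) = 1310 / 0.5183 = 2527.3 m/s.
Isp = v_e / g₀ = 2527.3 / 9.81 = 257.6 s.

Isp ≈ 258 s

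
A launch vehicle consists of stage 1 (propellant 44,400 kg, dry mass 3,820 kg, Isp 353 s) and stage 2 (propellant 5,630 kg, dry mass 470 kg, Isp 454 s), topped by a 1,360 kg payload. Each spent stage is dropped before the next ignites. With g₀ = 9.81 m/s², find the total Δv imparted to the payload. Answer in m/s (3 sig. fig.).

Ignition mass of stage 1 = 44,400+3,820 + 5,630+470 + 1,360 = 55,680 kg.
Stage 1: m₀ = 55,680 kg, m_f = 55,680 − 44,400 = 11,280 kg; Δv = 353×9.81×ln(4.936) = 3462.9×1.5966 ≈ 5529 m/s.
Stage 2: m₀ = 7,460 kg, m_f = 7,460 − 5,630 = 1,830 kg; Δv = 454×9.81×ln(4.077) = 4453.7×1.4052 ≈ 6259 m/s.
Total Δv = 5529 + 6259 = 11788 m/s.

Δv ≈ 11800 m/s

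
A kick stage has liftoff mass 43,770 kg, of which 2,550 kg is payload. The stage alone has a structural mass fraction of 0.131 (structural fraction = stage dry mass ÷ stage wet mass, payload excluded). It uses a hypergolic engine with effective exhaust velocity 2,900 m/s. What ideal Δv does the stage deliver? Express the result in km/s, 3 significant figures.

Stage wet mass = m₀ − payload = 43,770 − 2,550 = 41,220 kg.
Stage dry mass = ε × stage wet mass = 0.131 × 41,220 = 5,399.82 kg.
Burnout mass m_f = stage dry + payload = 5,399.82 + 2,550 = 7,949.82 kg.
Using Δv = v_e ln(m₀/m_f): Δv = v_e · ln(43,770/7,949.82) = 2900.0 × ln(5.506) = 2900.0 × 1.7058 ≈ 4947 m/s.

Δv ≈ 4.95 km/s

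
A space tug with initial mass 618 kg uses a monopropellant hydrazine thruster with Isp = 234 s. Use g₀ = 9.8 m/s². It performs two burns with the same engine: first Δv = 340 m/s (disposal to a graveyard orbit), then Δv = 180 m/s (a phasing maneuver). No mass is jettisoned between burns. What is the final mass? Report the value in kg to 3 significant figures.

v_e = Isp · g₀ = 234 × 9.8 = 2293.2 m/s.
After the first burn: m = 618 × exp(−340/2293.2) = 618 × 0.86220 = 532.84 kg.
After the second burn: m = 532.84 × exp(−180/2293.2) = 532.84 × 0.92451 = 492.616 kg.

final mass ≈ 493 kg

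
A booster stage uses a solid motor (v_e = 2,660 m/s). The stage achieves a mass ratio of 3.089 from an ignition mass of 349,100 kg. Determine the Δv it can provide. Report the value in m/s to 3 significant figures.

Δv = v_e · ln(3.089) = 2660.0 × 1.1278 ≈ 3000.1 m/s.

Δv ≈ 3000 m/s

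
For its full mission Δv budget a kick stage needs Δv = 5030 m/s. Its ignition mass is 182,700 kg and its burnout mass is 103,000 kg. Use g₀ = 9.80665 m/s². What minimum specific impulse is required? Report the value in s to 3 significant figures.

Isp ≈ 895 s

ln(m₀/m_f) = ln(182700/103000) = ln(1.774) = 0.5731.
v_e = Δv / ln(m₀/m_f) = 5030 / 0.5731 = 8776.6 m/s.
Isp = v_e / g₀ = 8776.6 / 9.80665 = 895.0 s.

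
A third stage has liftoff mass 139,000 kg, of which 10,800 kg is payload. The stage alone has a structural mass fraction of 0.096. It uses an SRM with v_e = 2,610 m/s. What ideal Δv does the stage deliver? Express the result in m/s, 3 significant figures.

Δv ≈ 4680 m/s

Stage wet mass = m₀ − payload = 139,000 − 10,800 = 128,200 kg.
Stage dry mass = ε × stage wet mass = 0.096 × 128,200 = 12,307.2 kg.
Burnout mass m_f = stage dry + payload = 12,307.2 + 10,800 = 23,107.2 kg.
Rocket equation: Δv = v_e · ln(139,000/23,107.2) = 2610.0 × ln(6.015) = 2610.0 × 1.7943 ≈ 4683 m/s.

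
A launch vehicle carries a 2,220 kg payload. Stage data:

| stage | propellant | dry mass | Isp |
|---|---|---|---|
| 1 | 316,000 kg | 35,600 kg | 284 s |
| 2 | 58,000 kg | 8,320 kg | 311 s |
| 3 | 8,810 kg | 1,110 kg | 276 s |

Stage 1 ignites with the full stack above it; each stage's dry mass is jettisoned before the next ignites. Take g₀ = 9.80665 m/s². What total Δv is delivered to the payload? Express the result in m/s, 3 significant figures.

Δv ≈ 11300 m/s

Ignition mass of stage 1 = 316,000+35,600 + 58,000+8,320 + 8,810+1,110 + 2,220 = 430,060 kg.
Stage 1: m₀ = 430,060 kg, m_f = 430,060 − 316,000 = 114,060 kg; Δv = 284×9.80665×ln(3.77) = 2785.1×1.3272 ≈ 3696 m/s.
Stage 2: m₀ = 78,460 kg, m_f = 78,460 − 58,000 = 20,460 kg; Δv = 311×9.80665×ln(3.835) = 3049.9×1.3441 ≈ 4099 m/s.
Stage 3: m₀ = 12,140 kg, m_f = 12,140 − 8,810 = 3,330 kg; Δv = 276×9.80665×ln(3.646) = 2706.6×1.2935 ≈ 3501 m/s.
Total Δv = 3696 + 4099 + 3501 = 11296 m/s.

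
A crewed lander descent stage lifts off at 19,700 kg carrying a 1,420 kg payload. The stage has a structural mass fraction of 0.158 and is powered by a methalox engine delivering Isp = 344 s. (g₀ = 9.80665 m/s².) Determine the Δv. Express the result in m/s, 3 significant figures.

Stage wet mass = m₀ − payload = 19,700 − 1,420 = 18,280 kg.
Stage dry mass = ε × stage wet mass = 0.158 × 18,280 = 2,888.24 kg.
Burnout mass m_f = stage dry + payload = 2,888.24 + 1,420 = 4,308.24 kg.
v_e = Isp · g₀ = 344 × 9.80665 = 3373.5 m/s.
Using Δv = v_e ln(m₀/m_f): Δv = v_e · ln(19,700/4,308.24) = 3373.5 × ln(4.573) = 3373.5 × 1.5201 ≈ 5128 m/s.

Δv ≈ 5130 m/s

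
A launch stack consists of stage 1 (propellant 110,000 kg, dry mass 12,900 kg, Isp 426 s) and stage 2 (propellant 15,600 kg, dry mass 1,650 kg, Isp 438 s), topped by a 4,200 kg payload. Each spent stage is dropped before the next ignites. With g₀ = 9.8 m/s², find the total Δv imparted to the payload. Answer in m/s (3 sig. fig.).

Ignition mass of stage 1 = 110,000+12,900 + 15,600+1,650 + 4,200 = 144,350 kg.
Stage 1: m₀ = 144,350 kg, m_f = 144,350 − 110,000 = 34,350 kg; Δv = 426×9.8×ln(4.202) = 4174.8×1.4356 ≈ 5994 m/s.
Stage 2: m₀ = 21,450 kg, m_f = 21,450 − 15,600 = 5,850 kg; Δv = 438×9.8×ln(3.667) = 4292.4×1.2993 ≈ 5577 m/s.
Total Δv = 5994 + 5577 = 11571 m/s.

Δv ≈ 11600 m/s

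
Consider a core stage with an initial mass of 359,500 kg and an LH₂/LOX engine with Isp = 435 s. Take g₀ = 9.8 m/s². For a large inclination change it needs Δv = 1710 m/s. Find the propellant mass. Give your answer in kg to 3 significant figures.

v_e = Isp · g₀ = 435 × 9.8 = 4263.0 m/s.
m₀/m_f = exp(Δv / v_e) = exp(1710 / 4263.0) = exp(0.4011) = 1.4935.
m_f = 359,500 / 1.4935 = 240,710 kg, so propellant = m₀ − m_f = 359,500 − 240,710 = 118,790 kg.

propellant mass ≈ 119000 kg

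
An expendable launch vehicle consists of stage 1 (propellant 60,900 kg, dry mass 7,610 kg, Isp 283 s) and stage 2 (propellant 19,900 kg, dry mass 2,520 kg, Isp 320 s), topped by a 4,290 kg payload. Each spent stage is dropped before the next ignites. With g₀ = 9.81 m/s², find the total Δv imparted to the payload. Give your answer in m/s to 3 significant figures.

Ignition mass of stage 1 = 60,900+7,610 + 19,900+2,520 + 4,290 = 95,220 kg.
Stage 1: m₀ = 95,220 kg, m_f = 95,220 − 60,900 = 34,320 kg; Δv = 283×9.81×ln(2.774) = 2776.2×1.0205 ≈ 2833 m/s.
Stage 2: m₀ = 26,710 kg, m_f = 26,710 − 19,900 = 6,810 kg; Δv = 320×9.81×ln(3.922) = 3139.2×1.3666 ≈ 4290 m/s.
Total Δv = 2833 + 4290 = 7123 m/s.

Δv ≈ 7120 m/s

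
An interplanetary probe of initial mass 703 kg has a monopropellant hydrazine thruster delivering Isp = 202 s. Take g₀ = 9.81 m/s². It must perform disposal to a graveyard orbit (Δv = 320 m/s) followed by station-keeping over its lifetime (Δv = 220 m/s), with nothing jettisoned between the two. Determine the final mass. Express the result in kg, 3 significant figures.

final mass ≈ 535 kg

v_e = Isp · g₀ = 202 × 9.81 = 1981.6 m/s.
After the first burn: m = 703 × exp(−320/1981.6) = 703 × 0.85088 = 598.169 kg.
After the second burn: m = 598.169 × exp(−220/1981.6) = 598.169 × 0.89492 = 535.313 kg.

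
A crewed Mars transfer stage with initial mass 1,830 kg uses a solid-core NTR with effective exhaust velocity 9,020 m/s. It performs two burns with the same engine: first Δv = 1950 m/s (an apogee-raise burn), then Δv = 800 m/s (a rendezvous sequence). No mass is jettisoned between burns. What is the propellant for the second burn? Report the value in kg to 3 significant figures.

propellant for the second burn ≈ 125 kg

After the first burn: m = 1830 × exp(−1950/9020.0) = 1830 × 0.80559 = 1,474.23 kg.
After the second burn: m = 1,474.23 × exp(−800/9020.0) = 1,474.23 × 0.91513 = 1,349.11 kg.
Second-burn propellant = 1,474.23 − 1,349.11 = 125.12 kg.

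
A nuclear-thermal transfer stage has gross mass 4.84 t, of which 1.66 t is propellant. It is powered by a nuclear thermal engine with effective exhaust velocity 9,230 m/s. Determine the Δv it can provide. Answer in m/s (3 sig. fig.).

m_f = m₀ − m_prop = 4.84 − 1.66 = 3.18 t.
Using Δv = v_e ln(m₀/m_f): Δv = v_e · ln(m₀/m_f) = 9230.0 × ln(1.522) = 9230.0 × 0.4200 ≈ 3876.9 m/s.

Δv ≈ 3880 m/s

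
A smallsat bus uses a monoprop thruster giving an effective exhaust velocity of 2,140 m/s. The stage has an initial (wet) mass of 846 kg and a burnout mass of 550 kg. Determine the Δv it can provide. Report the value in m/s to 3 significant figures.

Δv ≈ 921 m/s

Using Δv = v_e ln(m₀/m_f): Δv = v_e · ln(m₀/m_f) = 2140.0 × ln(1.538) = 2140.0 × 0.4306 ≈ 921.5 m/s.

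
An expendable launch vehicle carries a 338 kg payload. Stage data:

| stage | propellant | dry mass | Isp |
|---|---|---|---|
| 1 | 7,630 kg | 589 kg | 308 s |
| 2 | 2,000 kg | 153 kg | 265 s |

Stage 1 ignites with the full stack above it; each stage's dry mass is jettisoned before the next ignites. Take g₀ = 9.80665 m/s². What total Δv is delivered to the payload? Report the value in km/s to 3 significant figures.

Ignition mass of stage 1 = 7,630+589 + 2,000+153 + 338 = 10,710 kg.
Stage 1: m₀ = 10,710 kg, m_f = 10,710 − 7,630 = 3,080 kg; Δv = 308×9.80665×ln(3.477) = 3020.4×1.2462 ≈ 3764 m/s.
Stage 2: m₀ = 2,491 kg, m_f = 2,491 − 2,000 = 491 kg; Δv = 265×9.80665×ln(5.073) = 2598.8×1.6240 ≈ 4220 m/s.
Total Δv = 3764 + 4220 = 7984 m/s.

Δv ≈ 7.98 km/s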